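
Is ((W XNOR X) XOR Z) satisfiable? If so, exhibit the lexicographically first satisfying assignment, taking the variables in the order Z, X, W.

Z=0, X=0, W=0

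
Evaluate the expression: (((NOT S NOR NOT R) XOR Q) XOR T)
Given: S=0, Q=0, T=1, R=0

Substituting: (((NOT 0 NOR NOT 0) XOR 0) XOR 1)
= 1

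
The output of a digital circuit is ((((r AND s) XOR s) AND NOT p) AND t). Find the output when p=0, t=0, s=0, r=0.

Substituting: ((((0 AND 0) XOR 0) AND NOT 0) AND 0)
= 0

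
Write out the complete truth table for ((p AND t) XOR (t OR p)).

t | p | Output
--------------
0 | 0 | 0
0 | 1 | 1
1 | 0 | 1
1 | 1 | 0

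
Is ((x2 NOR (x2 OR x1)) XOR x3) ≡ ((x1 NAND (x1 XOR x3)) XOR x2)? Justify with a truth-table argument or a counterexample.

No. Counterexample: with x1=0, x3=1, x2=0, Expression 1 = 0 but Expression 2 = 1.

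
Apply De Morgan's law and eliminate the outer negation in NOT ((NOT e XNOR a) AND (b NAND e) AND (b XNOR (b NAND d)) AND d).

NOT (NOT e XNOR a) OR NOT (b NAND e) OR NOT (b XNOR (b NAND d)) OR NOT d
De Morgan's: NOT(AND of terms) = OR of negations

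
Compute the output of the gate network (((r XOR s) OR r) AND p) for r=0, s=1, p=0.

Substituting: (((0 XOR 1) OR 0) AND 0)
= 0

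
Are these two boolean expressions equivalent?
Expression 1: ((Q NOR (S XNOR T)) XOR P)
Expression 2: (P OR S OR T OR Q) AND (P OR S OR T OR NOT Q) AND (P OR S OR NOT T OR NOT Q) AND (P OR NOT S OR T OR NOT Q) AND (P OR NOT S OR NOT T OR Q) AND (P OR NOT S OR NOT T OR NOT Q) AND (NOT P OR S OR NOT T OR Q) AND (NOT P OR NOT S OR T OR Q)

Yes, they are equivalent — the two output columns agree on all 16 assignments:
P | S | T | Q | Expression 1 | Expression 2
-------------------------------------------
0 | 0 | 0 | 0 | 0 | 0
0 | 0 | 0 | 1 | 0 | 0
0 | 0 | 1 | 0 | 1 | 1
0 | 0 | 1 | 1 | 0 | 0
0 | 1 | 0 | 0 | 1 | 1
0 | 1 | 0 | 1 | 0 | 0
0 | 1 | 1 | 0 | 0 | 0
0 | 1 | 1 | 1 | 0 | 0
1 | 0 | 0 | 0 | 1 | 1
1 | 0 | 0 | 1 | 1 | 1
1 | 0 | 1 | 0 | 0 | 0
1 | 0 | 1 | 1 | 1 | 1
1 | 1 | 0 | 0 | 0 | 0
1 | 1 | 0 | 1 | 1 | 1
1 | 1 | 1 | 0 | 1 | 1
1 | 1 | 1 | 1 | 1 | 1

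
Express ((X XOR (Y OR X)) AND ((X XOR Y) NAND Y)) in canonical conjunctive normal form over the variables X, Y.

(X OR Y) AND (X OR NOT Y) AND (NOT X OR Y) AND (NOT X OR NOT Y)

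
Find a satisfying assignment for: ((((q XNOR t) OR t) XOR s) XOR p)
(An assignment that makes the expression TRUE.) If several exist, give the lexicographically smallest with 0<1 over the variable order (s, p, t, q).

s=0, p=0, t=0, q=0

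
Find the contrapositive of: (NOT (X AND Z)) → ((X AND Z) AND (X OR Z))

Contrapositive: NOT ((X AND Z) AND (X OR Z)) → (X AND Z)
Note: A statement and its contrapositive are logically equivalent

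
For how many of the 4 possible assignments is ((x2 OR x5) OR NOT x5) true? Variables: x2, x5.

Satisfying assignments: (0,0), (0,1), (1,0), (1,1)
Count: 4 out of 4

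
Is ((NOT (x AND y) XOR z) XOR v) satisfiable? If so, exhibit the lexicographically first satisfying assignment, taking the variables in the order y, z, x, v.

y=0, z=0, x=0, v=0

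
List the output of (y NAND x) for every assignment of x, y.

x | y | Output
--------------
0 | 0 | 1
0 | 1 | 1
1 | 0 | 1
1 | 1 | 0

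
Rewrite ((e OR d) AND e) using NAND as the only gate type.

((((e NAND e) NAND (d NAND d)) NAND e) NAND (((e NAND e) NAND (d NAND d)) NAND e))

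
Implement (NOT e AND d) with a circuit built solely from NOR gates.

(((e NOR e) NOR (e NOR e)) NOR (d NOR d))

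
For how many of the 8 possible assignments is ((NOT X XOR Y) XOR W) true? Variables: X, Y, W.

Satisfying assignments: (0,0,0), (0,1,1), (1,0,1), (1,1,0)
Count: 4 out of 8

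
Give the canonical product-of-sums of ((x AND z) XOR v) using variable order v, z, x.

ΠM(0, 1, 2, 7) = (v OR z OR x) AND (v OR z OR NOT x) AND (v OR NOT z OR x) AND (NOT v OR NOT z OR NOT x)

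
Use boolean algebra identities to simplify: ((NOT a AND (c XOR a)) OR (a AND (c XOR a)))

By distribution ((E AND v) OR (E AND NOT v) = E):
= (c XOR a)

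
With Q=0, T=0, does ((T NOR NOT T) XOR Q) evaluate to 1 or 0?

Substituting: ((0 NOR NOT 0) XOR 0)
= 0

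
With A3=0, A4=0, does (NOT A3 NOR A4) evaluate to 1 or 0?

Substituting: (NOT 0 NOR 0)
= 0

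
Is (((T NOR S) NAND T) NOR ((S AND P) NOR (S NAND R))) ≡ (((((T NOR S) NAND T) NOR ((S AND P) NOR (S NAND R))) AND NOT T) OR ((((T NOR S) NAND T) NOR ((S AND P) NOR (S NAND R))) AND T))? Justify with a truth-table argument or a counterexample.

Yes, they are equivalent — the two output columns agree on all 16 assignments:
S | T | P | R | Expression 1 | Expression 2
-------------------------------------------
0 | 0 | 0 | 0 | 0 | 0
0 | 0 | 0 | 1 | 0 | 0
0 | 0 | 1 | 0 | 0 | 0
0 | 0 | 1 | 1 | 0 | 0
0 | 1 | 0 | 0 | 0 | 0
0 | 1 | 0 | 1 | 0 | 0
0 | 1 | 1 | 0 | 0 | 0
0 | 1 | 1 | 1 | 0 | 0
1 | 0 | 0 | 0 | 0 | 0
1 | 0 | 0 | 1 | 0 | 0
1 | 0 | 1 | 0 | 0 | 0
1 | 0 | 1 | 1 | 0 | 0
1 | 1 | 0 | 0 | 0 | 0
1 | 1 | 0 | 1 | 0 | 0
1 | 1 | 1 | 0 | 0 | 0
1 | 1 | 1 | 1 | 0 | 0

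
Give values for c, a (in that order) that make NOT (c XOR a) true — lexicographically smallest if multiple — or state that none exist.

c=0, a=0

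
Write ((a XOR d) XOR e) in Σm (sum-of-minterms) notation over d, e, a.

Σm(1, 2, 4, 7) = (NOT d AND NOT e AND a) OR (NOT d AND e AND NOT a) OR (d AND NOT e AND NOT a) OR (d AND e AND a)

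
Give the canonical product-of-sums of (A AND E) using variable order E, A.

ΠM(0, 1, 2) = (E OR A) AND (E OR NOT A) AND (NOT E OR A)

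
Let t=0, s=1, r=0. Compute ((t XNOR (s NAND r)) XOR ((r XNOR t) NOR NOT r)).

Substituting: ((0 XNOR (1 NAND 0)) XOR ((0 XNOR 0) NOR NOT 0))
= 0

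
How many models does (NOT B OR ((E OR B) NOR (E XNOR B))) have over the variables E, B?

Satisfying assignments: (0,0), (1,0)
Count: 2 out of 4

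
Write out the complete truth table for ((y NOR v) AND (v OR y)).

y | v | Output
--------------
0 | 0 | 0
0 | 1 | 0
1 | 0 | 0
1 | 1 | 0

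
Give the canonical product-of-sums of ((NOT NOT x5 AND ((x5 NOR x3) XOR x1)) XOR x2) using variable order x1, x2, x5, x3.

ΠM(0, 1, 2, 3, 8, 9, 14, 15) = (x1 OR x2 OR x5 OR x3) AND (x1 OR x2 OR x5 OR NOT x3) AND (x1 OR x2 OR NOT x5 OR x3) AND (x1 OR x2 OR NOT x5 OR NOT x3) AND (NOT x1 OR x2 OR x5 OR x3) AND (NOT x1 OR x2 OR x5 OR NOT x3) AND (NOT x1 OR NOT x2 OR NOT x5 OR x3) AND (NOT x1 OR NOT x2 OR NOT x5 OR NOT x3)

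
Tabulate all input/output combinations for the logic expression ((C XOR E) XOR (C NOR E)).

E | C | Output
--------------
0 | 0 | 1
0 | 1 | 1
1 | 0 | 1
1 | 1 | 0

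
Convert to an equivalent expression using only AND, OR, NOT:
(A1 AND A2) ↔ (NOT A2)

((A1 AND A2) AND (NOT A2)) OR (NOT (A1 AND A2) AND A2)
(Biconditional = both true or both false)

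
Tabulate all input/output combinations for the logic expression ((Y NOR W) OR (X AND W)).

W | X | Y | Output
------------------
0 | 0 | 0 | 1
0 | 0 | 1 | 0
0 | 1 | 0 | 1
0 | 1 | 1 | 0
1 | 0 | 0 | 0
1 | 0 | 1 | 0
1 | 1 | 0 | 1
1 | 1 | 1 | 1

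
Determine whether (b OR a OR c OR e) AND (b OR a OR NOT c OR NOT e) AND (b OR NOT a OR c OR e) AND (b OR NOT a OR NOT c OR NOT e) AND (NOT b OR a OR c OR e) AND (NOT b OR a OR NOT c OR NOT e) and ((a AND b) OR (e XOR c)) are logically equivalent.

Yes, they are equivalent — the two output columns agree on all 16 assignments:
b | a | c | e | Expression 1 | Expression 2
-------------------------------------------
0 | 0 | 0 | 0 | 0 | 0
0 | 0 | 0 | 1 | 1 | 1
0 | 0 | 1 | 0 | 1 | 1
0 | 0 | 1 | 1 | 0 | 0
0 | 1 | 0 | 0 | 0 | 0
0 | 1 | 0 | 1 | 1 | 1
0 | 1 | 1 | 0 | 1 | 1
0 | 1 | 1 | 1 | 0 | 0
1 | 0 | 0 | 0 | 0 | 0
1 | 0 | 0 | 1 | 1 | 1
1 | 0 | 1 | 0 | 1 | 1
1 | 0 | 1 | 1 | 0 | 0
1 | 1 | 0 | 0 | 1 | 1
1 | 1 | 0 | 1 | 1 | 1
1 | 1 | 1 | 0 | 1 | 1
1 | 1 | 1 | 1 | 1 | 1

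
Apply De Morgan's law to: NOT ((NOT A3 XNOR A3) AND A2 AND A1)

NOT (NOT A3 XNOR A3) OR NOT A2 OR NOT A1
De Morgan's: NOT(AND of terms) = OR of negations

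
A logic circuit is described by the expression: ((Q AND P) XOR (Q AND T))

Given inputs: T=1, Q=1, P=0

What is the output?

Substituting: ((1 AND 0) XOR (1 AND 1))
= 1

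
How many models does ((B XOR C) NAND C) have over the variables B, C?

Satisfying assignments: (0,0), (1,0), (1,1)
Count: 3 out of 4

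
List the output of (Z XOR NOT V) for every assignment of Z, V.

Z | V | Output
--------------
0 | 0 | 1
0 | 1 | 0
1 | 0 | 0
1 | 1 | 1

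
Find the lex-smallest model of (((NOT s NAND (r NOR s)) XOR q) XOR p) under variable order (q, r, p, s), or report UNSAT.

q=0, r=0, p=0, s=1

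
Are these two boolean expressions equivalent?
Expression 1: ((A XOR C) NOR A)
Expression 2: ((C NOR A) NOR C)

No. Counterexample: with C=0, A=0, Expression 1 = 1 but Expression 2 = 0.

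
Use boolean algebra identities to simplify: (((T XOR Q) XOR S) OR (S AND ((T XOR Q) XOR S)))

By absorption (E OR (E AND v) = E):
= ((T XOR Q) XOR S)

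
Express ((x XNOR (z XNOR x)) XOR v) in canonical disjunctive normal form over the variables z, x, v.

(NOT z AND NOT x AND v) OR (NOT z AND x AND v) OR (z AND NOT x AND NOT v) OR (z AND x AND NOT v)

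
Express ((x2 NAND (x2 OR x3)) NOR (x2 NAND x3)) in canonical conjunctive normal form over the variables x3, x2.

(x3 OR x2) AND (x3 OR NOT x2) AND (NOT x3 OR x2)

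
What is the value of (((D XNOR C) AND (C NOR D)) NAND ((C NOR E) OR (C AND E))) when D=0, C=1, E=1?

Substituting: (((0 XNOR 1) AND (1 NOR 0)) NAND ((1 NOR 1) OR (1 AND 1)))
= 1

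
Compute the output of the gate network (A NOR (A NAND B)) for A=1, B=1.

Substituting: (1 NOR (1 NAND 1))
= 0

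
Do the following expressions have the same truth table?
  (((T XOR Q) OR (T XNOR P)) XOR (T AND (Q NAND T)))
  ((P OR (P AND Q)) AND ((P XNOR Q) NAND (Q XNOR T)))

No. Counterexample: with P=0, Q=0, T=0, Expression 1 = 1 but Expression 2 = 0.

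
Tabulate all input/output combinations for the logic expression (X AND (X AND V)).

V | X | Output
--------------
0 | 0 | 0
0 | 1 | 0
1 | 0 | 0
1 | 1 | 1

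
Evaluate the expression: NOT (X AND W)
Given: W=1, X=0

Substituting: NOT (0 AND 1)
= 1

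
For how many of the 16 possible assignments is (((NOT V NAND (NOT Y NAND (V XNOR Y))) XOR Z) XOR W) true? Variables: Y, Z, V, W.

Satisfying assignments: (0,0,0,0), (0,0,1,0), (0,1,0,1), (0,1,1,1), (1,0,0,1), (1,0,1,0), (1,1,0,0), (1,1,1,1)
Count: 8 out of 16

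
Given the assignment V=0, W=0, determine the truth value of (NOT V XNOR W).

Substituting: (NOT 0 XNOR 0)
= 0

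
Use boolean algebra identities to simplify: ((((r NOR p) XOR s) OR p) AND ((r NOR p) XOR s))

By absorption (E AND (E OR v) = E):
= ((r NOR p) XOR s)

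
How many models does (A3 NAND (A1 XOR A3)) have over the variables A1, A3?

Satisfying assignments: (0,0), (1,0), (1,1)
Count: 3 out of 4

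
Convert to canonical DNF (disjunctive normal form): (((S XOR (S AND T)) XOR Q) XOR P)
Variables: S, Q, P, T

(NOT S AND NOT Q AND P AND NOT T) OR (NOT S AND NOT Q AND P AND T) OR (NOT S AND Q AND NOT P AND NOT T) OR (NOT S AND Q AND NOT P AND T) OR (S AND NOT Q AND NOT P AND NOT T) OR (S AND NOT Q AND P AND T) OR (S AND Q AND NOT P AND T) OR (S AND Q AND P AND NOT T)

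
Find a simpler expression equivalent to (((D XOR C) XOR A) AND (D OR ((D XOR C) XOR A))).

By absorption (E AND (E OR v) = E):
= ((D XOR C) XOR A)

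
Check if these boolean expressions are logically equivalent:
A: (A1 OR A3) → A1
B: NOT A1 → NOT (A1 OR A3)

Yes, Contrapositive is always equivalent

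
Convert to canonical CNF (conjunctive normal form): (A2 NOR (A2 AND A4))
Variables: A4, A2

(A4 OR NOT A2) AND (NOT A4 OR NOT A2)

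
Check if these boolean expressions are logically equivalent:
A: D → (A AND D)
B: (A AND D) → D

No, Converse is not equivalent to original (counterexample: D=1, A=0)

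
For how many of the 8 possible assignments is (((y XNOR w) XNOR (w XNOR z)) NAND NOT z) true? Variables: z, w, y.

Satisfying assignments: (0,0,1), (0,1,1), (1,0,0), (1,0,1), (1,1,0), (1,1,1)
Count: 6 out of 8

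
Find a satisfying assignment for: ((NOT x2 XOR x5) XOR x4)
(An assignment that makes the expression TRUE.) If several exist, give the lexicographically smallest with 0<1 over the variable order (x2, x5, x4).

x2=0, x5=0, x4=0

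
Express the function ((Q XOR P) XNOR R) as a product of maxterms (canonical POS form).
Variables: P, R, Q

ΠM(1, 2, 4, 7) = (P OR R OR NOT Q) AND (P OR NOT R OR Q) AND (NOT P OR R OR Q) AND (NOT P OR NOT R OR NOT Q)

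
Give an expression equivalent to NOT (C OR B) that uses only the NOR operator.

(((C NOR B) NOR (C NOR B)) NOR ((C NOR B) NOR (C NOR B)))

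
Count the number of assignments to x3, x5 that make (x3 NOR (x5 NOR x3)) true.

Satisfying assignments: (0,1)
Count: 1 out of 4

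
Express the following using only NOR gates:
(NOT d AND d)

(((d NOR d) NOR (d NOR d)) NOR (d NOR d))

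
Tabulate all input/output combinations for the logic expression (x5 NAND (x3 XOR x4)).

x4 | x3 | x5 | Output
---------------------
0 | 0 | 0 | 1
0 | 0 | 1 | 1
0 | 1 | 0 | 1
0 | 1 | 1 | 0
1 | 0 | 0 | 1
1 | 0 | 1 | 0
1 | 1 | 0 | 1
1 | 1 | 1 | 1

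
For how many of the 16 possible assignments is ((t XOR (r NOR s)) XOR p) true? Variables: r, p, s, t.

Satisfying assignments: (0,0,0,0), (0,0,1,1), (0,1,0,1), (0,1,1,0), (1,0,0,1), (1,0,1,1), (1,1,0,0), (1,1,1,0)
Count: 8 out of 16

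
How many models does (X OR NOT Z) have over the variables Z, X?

Satisfying assignments: (0,0), (0,1), (1,1)
Count: 3 out of 4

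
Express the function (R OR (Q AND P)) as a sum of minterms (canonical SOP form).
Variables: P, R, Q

Σm(2, 3, 5, 6, 7) = (NOT P AND R AND NOT Q) OR (NOT P AND R AND Q) OR (P AND NOT R AND Q) OR (P AND R AND NOT Q) OR (P AND R AND Q)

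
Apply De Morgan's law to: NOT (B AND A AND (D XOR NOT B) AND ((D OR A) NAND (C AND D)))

NOT B OR NOT A OR NOT (D XOR NOT B) OR NOT ((D OR A) NAND (C AND D))
De Morgan's: NOT(AND of terms) = OR of negations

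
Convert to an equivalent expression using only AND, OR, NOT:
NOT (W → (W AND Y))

W AND NOT (W AND Y)
(Negated implication: NOT(A → B) = A AND NOT B)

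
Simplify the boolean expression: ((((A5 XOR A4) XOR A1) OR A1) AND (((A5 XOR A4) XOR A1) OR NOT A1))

By distribution ((E OR v) AND (E OR NOT v) = E):
= ((A5 XOR A4) XOR A1)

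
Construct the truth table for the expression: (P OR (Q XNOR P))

P | Q | Output
--------------
0 | 0 | 1
0 | 1 | 0
1 | 0 | 1
1 | 1 | 1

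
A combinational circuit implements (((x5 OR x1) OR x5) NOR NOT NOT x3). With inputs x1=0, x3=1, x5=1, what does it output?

Substituting: (((1 OR 0) OR 1) NOR NOT NOT 1)
= 0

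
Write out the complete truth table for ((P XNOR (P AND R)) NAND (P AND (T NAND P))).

P | T | R | Output
------------------
0 | 0 | 0 | 1
0 | 0 | 1 | 1
0 | 1 | 0 | 1
0 | 1 | 1 | 1
1 | 0 | 0 | 1
1 | 0 | 1 | 0
1 | 1 | 0 | 1
1 | 1 | 1 | 1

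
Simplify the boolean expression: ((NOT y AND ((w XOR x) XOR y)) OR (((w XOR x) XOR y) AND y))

By distribution ((E AND v) OR (E AND NOT v) = E):
= ((w XOR x) XOR y)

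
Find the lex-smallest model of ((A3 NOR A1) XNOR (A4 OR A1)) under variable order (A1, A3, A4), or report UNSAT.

A1=0, A3=0, A4=1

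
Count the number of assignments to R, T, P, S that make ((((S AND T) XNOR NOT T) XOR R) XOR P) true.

Satisfying assignments: (0,0,1,0), (0,0,1,1), (0,1,0,0), (0,1,1,1), (1,0,0,0), (1,0,0,1), (1,1,0,1), (1,1,1,0)
Count: 8 out of 16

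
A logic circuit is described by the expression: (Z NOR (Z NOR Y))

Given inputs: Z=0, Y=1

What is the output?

Substituting: (0 NOR (0 NOR 1))
= 1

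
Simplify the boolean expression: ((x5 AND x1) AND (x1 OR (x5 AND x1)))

By absorption (E AND (E OR v) = E):
= (x5 AND x1)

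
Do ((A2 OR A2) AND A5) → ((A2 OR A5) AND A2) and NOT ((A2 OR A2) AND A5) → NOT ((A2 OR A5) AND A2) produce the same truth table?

No, Inverse is not equivalent to original (counterexample: A2=1, A5=0)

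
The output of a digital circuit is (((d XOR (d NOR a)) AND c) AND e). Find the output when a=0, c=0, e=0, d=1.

Substituting: (((1 XOR (1 NOR 0)) AND 0) AND 0)
= 0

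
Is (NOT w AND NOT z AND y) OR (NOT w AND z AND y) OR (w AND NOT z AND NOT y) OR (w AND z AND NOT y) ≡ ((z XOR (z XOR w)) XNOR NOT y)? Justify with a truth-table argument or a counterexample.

Yes, they are equivalent — the two output columns agree on all 8 assignments:
w | z | y | Expression 1 | Expression 2
---------------------------------------
0 | 0 | 0 | 0 | 0
0 | 0 | 1 | 1 | 1
0 | 1 | 0 | 0 | 0
0 | 1 | 1 | 1 | 1
1 | 0 | 0 | 1 | 1
1 | 0 | 1 | 0 | 0
1 | 1 | 0 | 1 | 1
1 | 1 | 1 | 0 | 0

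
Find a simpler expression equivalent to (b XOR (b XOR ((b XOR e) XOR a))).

By XOR self-cancellation ((E XOR v) XOR v = E):
= ((b XOR e) XOR a)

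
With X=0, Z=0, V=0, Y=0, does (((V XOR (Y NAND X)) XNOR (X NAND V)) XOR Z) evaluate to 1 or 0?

Substituting: (((0 XOR (0 NAND 0)) XNOR (0 NAND 0)) XOR 0)
= 1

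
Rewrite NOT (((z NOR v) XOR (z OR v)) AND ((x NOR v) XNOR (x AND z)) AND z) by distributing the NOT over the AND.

NOT ((z NOR v) XOR (z OR v)) OR NOT ((x NOR v) XNOR (x AND z)) OR NOT z
De Morgan's: NOT(AND of terms) = OR of negations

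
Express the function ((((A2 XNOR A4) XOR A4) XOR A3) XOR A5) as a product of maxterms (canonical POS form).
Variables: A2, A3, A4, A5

ΠM(1, 3, 4, 6, 8, 10, 13, 15) = (A2 OR A3 OR A4 OR NOT A5) AND (A2 OR A3 OR NOT A4 OR NOT A5) AND (A2 OR NOT A3 OR A4 OR A5) AND (A2 OR NOT A3 OR NOT A4 OR A5) AND (NOT A2 OR A3 OR A4 OR A5) AND (NOT A2 OR A3 OR NOT A4 OR A5) AND (NOT A2 OR NOT A3 OR A4 OR NOT A5) AND (NOT A2 OR NOT A3 OR NOT A4 OR NOT A5)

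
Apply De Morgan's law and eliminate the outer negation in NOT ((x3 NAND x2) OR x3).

NOT (x3 NAND x2) AND NOT x3
De Morgan's: NOT(OR of terms) = AND of negations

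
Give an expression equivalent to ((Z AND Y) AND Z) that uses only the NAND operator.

((((Z NAND Y) NAND (Z NAND Y)) NAND Z) NAND (((Z NAND Y) NAND (Z NAND Y)) NAND Z))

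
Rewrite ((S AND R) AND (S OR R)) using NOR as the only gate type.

((((S NOR S) NOR (R NOR R)) NOR ((S NOR S) NOR (R NOR R))) NOR (((S NOR R) NOR (S NOR R)) NOR ((S NOR R) NOR (S NOR R))))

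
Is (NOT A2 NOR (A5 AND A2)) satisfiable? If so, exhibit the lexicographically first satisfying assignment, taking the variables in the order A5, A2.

A5=0, A2=1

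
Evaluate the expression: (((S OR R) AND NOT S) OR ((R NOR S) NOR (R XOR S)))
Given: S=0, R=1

Substituting: (((0 OR 1) AND NOT 0) OR ((1 NOR 0) NOR (1 XOR 0)))
= 1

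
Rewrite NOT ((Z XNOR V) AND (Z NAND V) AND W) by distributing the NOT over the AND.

NOT (Z XNOR V) OR NOT (Z NAND V) OR NOT W
De Morgan's: NOT(AND of terms) = OR of negations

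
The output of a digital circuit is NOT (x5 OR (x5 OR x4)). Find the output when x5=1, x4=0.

Substituting: NOT (1 OR (1 OR 0))
= 0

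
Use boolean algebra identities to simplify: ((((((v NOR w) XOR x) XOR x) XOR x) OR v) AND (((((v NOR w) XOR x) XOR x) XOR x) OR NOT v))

By distribution ((E OR v) AND (E OR NOT v) = E) then XOR self-cancellation ((E XOR v) XOR v = E):
= ((v NOR w) XOR x)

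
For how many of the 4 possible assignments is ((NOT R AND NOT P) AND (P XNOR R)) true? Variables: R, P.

Satisfying assignments: (0,0)
Count: 1 out of 4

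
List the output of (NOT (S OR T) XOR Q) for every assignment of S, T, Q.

S | T | Q | Output
------------------
0 | 0 | 0 | 1
0 | 0 | 1 | 0
0 | 1 | 0 | 0
0 | 1 | 1 | 1
1 | 0 | 0 | 0
1 | 0 | 1 | 1
1 | 1 | 0 | 0
1 | 1 | 1 | 1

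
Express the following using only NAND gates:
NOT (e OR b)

(((e NAND e) NAND (b NAND b)) NAND ((e NAND e) NAND (b NAND b)))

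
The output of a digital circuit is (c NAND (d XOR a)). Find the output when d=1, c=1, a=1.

Substituting: (1 NAND (1 XOR 1))
= 1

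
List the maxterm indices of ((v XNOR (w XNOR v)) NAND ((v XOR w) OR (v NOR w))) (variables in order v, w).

ΠM(1) = (v OR NOT w)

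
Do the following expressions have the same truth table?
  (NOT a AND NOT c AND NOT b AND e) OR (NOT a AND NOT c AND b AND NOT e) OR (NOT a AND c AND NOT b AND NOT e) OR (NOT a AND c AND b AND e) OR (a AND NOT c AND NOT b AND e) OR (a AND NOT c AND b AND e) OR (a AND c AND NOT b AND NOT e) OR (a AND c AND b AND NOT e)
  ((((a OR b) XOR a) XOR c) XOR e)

Yes, they are equivalent — the two output columns agree on all 16 assignments:
a | c | b | e | Expression 1 | Expression 2
-------------------------------------------
0 | 0 | 0 | 0 | 0 | 0
0 | 0 | 0 | 1 | 1 | 1
0 | 0 | 1 | 0 | 1 | 1
0 | 0 | 1 | 1 | 0 | 0
0 | 1 | 0 | 0 | 1 | 1
0 | 1 | 0 | 1 | 0 | 0
0 | 1 | 1 | 0 | 0 | 0
0 | 1 | 1 | 1 | 1 | 1
1 | 0 | 0 | 0 | 0 | 0
1 | 0 | 0 | 1 | 1 | 1
1 | 0 | 1 | 0 | 0 | 0
1 | 0 | 1 | 1 | 1 | 1
1 | 1 | 0 | 0 | 1 | 1
1 | 1 | 0 | 1 | 0 | 0
1 | 1 | 1 | 0 | 1 | 1
1 | 1 | 1 | 1 | 0 | 0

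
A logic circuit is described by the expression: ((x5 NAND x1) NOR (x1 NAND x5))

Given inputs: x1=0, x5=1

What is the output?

Substituting: ((1 NAND 0) NOR (0 NAND 1))
= 0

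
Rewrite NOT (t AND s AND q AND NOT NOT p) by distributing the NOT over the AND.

NOT t OR NOT s OR NOT q OR NOT p
De Morgan's: NOT(AND of terms) = OR of negations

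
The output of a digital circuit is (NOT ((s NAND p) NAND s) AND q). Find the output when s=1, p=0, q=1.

Substituting: (NOT ((1 NAND 0) NAND 1) AND 1)
= 1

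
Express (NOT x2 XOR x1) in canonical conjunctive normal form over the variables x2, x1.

(x2 OR NOT x1) AND (NOT x2 OR x1)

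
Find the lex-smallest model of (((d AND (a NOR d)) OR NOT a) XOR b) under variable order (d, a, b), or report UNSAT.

d=0, a=0, b=0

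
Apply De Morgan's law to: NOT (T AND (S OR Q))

NOT T OR NOT (S OR Q)
De Morgan's: NOT(AND of terms) = OR of negations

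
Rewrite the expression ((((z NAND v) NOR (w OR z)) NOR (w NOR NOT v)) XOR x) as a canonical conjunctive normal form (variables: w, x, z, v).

(w OR x OR z OR NOT v) AND (w OR x OR NOT z OR NOT v) AND (w OR NOT x OR z OR v) AND (w OR NOT x OR NOT z OR v) AND (NOT w OR NOT x OR z OR v) AND (NOT w OR NOT x OR z OR NOT v) AND (NOT w OR NOT x OR NOT z OR v) AND (NOT w OR NOT x OR NOT z OR NOT v)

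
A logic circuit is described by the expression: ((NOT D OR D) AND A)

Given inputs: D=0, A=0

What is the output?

Substituting: ((NOT 0 OR 0) AND 0)
= 0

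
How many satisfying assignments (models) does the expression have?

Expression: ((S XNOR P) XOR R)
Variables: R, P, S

Satisfying assignments: (0,0,0), (0,1,1), (1,0,1), (1,1,0)
Count: 4 out of 8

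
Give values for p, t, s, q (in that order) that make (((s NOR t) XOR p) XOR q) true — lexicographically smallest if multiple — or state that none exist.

p=0, t=0, s=0, q=0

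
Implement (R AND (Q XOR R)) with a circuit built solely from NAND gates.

((R NAND ((Q NAND (Q NAND R)) NAND (R NAND (Q NAND R)))) NAND (R NAND ((Q NAND (Q NAND R)) NAND (R NAND (Q NAND R)))))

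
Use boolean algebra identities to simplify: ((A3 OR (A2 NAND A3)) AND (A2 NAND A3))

By absorption (E AND (E OR v) = E):
= (A2 NAND A3)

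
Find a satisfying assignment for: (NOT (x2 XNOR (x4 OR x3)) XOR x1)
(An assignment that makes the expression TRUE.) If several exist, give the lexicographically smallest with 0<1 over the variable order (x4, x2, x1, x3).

x4=0, x2=0, x1=0, x3=1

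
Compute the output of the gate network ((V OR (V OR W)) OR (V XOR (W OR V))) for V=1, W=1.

Substituting: ((1 OR (1 OR 1)) OR (1 XOR (1 OR 1)))
= 1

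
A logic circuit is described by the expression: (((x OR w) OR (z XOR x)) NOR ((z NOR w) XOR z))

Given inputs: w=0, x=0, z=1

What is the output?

Substituting: (((0 OR 0) OR (1 XOR 0)) NOR ((1 NOR 0) XOR 1))
= 0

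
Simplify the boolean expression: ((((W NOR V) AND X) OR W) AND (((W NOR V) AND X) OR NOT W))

By distribution ((E OR v) AND (E OR NOT v) = E):
= ((W NOR V) AND X)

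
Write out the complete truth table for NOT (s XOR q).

q | s | Output
--------------
0 | 0 | 1
0 | 1 | 0
1 | 0 | 0
1 | 1 | 1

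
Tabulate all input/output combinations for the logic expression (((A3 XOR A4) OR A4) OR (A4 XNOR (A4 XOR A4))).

A3 | A4 | Output
----------------
0 | 0 | 1
0 | 1 | 1
1 | 0 | 1
1 | 1 | 1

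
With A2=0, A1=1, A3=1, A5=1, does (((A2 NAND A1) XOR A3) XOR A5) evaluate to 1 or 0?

Substituting: (((0 NAND 1) XOR 1) XOR 1)
= 1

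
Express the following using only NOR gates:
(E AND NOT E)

((E NOR E) NOR ((E NOR E) NOR (E NOR E)))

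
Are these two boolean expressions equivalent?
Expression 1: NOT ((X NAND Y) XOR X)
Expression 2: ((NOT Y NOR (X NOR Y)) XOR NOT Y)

No. Counterexample: with Y=0, X=0, Expression 1 = 0 but Expression 2 = 1.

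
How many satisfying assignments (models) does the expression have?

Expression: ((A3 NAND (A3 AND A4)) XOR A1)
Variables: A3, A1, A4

Satisfying assignments: (0,0,0), (0,0,1), (1,0,0), (1,1,1)
Count: 4 out of 8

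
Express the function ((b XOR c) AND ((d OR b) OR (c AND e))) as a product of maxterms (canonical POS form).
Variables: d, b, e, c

ΠM(0, 1, 2, 5, 7, 8, 10, 13, 15) = (d OR b OR e OR c) AND (d OR b OR e OR NOT c) AND (d OR b OR NOT e OR c) AND (d OR NOT b OR e OR NOT c) AND (d OR NOT b OR NOT e OR NOT c) AND (NOT d OR b OR e OR c) AND (NOT d OR b OR NOT e OR c) AND (NOT d OR NOT b OR e OR NOT c) AND (NOT d OR NOT b OR NOT e OR NOT c)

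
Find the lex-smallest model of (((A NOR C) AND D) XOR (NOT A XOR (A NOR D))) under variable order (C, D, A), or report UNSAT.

C=1, D=1, A=0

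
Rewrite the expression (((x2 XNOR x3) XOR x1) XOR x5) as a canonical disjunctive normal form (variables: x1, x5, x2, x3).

(NOT x1 AND NOT x5 AND NOT x2 AND NOT x3) OR (NOT x1 AND NOT x5 AND x2 AND x3) OR (NOT x1 AND x5 AND NOT x2 AND x3) OR (NOT x1 AND x5 AND x2 AND NOT x3) OR (x1 AND NOT x5 AND NOT x2 AND x3) OR (x1 AND NOT x5 AND x2 AND NOT x3) OR (x1 AND x5 AND NOT x2 AND NOT x3) OR (x1 AND x5 AND x2 AND x3)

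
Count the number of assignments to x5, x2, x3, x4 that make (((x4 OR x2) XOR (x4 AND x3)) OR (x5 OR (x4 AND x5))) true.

Satisfying assignments: (0,0,0,1), (0,1,0,0), (0,1,0,1), (0,1,1,0), (1,0,0,0), (1,0,0,1), (1,0,1,0), (1,0,1,1), (1,1,0,0), (1,1,0,1), (1,1,1,0), (1,1,1,1)
Count: 12 out of 16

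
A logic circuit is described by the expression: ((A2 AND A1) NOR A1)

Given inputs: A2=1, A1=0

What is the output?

Substituting: ((1 AND 0) NOR 0)
= 1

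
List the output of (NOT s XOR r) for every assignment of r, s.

r | s | Output
--------------
0 | 0 | 1
0 | 1 | 0
1 | 0 | 0
1 | 1 | 1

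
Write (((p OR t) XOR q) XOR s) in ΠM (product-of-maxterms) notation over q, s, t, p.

ΠM(0, 5, 6, 7, 9, 10, 11, 12) = (q OR s OR t OR p) AND (q OR NOT s OR t OR NOT p) AND (q OR NOT s OR NOT t OR p) AND (q OR NOT s OR NOT t OR NOT p) AND (NOT q OR s OR t OR NOT p) AND (NOT q OR s OR NOT t OR p) AND (NOT q OR s OR NOT t OR NOT p) AND (NOT q OR NOT s OR t OR p)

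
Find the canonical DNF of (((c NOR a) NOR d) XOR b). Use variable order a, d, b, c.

(NOT a AND NOT d AND NOT b AND c) OR (NOT a AND NOT d AND b AND NOT c) OR (NOT a AND d AND b AND NOT c) OR (NOT a AND d AND b AND c) OR (a AND NOT d AND NOT b AND NOT c) OR (a AND NOT d AND NOT b AND c) OR (a AND d AND b AND NOT c) OR (a AND d AND b AND c)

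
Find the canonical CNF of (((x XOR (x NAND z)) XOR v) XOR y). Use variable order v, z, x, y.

(v OR z OR x OR NOT y) AND (v OR z OR NOT x OR y) AND (v OR NOT z OR x OR NOT y) AND (v OR NOT z OR NOT x OR NOT y) AND (NOT v OR z OR x OR y) AND (NOT v OR z OR NOT x OR NOT y) AND (NOT v OR NOT z OR x OR y) AND (NOT v OR NOT z OR NOT x OR y)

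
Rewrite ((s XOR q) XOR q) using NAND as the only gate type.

((((s NAND (s NAND q)) NAND (q NAND (s NAND q))) NAND (((s NAND (s NAND q)) NAND (q NAND (s NAND q))) NAND q)) NAND (q NAND (((s NAND (s NAND q)) NAND (q NAND (s NAND q))) NAND q)))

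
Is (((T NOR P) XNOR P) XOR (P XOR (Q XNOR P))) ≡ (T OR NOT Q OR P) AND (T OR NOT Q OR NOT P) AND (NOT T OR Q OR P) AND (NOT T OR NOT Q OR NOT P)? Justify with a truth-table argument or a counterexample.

Yes, they are equivalent — the two output columns agree on all 8 assignments:
T | Q | P | Expression 1 | Expression 2
---------------------------------------
0 | 0 | 0 | 1 | 1
0 | 0 | 1 | 1 | 1
0 | 1 | 0 | 0 | 0
0 | 1 | 1 | 0 | 0
1 | 0 | 0 | 0 | 0
1 | 0 | 1 | 1 | 1
1 | 1 | 0 | 1 | 1
1 | 1 | 1 | 0 | 0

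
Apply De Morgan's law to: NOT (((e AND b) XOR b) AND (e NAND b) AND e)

NOT ((e AND b) XOR b) OR NOT (e NAND b) OR NOT e
De Morgan's: NOT(AND of terms) = OR of negations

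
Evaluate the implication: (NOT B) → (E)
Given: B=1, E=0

Antecedent (NOT B) = 0; consequent (E) = 0.
0 → 0 = 1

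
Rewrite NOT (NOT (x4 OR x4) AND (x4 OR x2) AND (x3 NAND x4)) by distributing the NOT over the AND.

(x4 OR x4) OR NOT (x4 OR x2) OR NOT (x3 NAND x4)
De Morgan's: NOT(AND of terms) = OR of negations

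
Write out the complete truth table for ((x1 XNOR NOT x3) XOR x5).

x3 | x1 | x5 | Output
---------------------
0 | 0 | 0 | 0
0 | 0 | 1 | 1
0 | 1 | 0 | 1
0 | 1 | 1 | 0
1 | 0 | 0 | 1
1 | 0 | 1 | 0
1 | 1 | 0 | 0
1 | 1 | 1 | 1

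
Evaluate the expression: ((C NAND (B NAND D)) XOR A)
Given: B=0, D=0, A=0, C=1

Substituting: ((1 NAND (0 NAND 0)) XOR 0)
= 0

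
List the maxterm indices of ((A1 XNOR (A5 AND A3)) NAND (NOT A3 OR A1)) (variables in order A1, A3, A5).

ΠM(0, 1, 7) = (A1 OR A3 OR A5) AND (A1 OR A3 OR NOT A5) AND (NOT A1 OR NOT A3 OR NOT A5)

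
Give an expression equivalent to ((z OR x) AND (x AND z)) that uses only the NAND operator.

((((z NAND z) NAND (x NAND x)) NAND ((x NAND z) NAND (x NAND z))) NAND (((z NAND z) NAND (x NAND x)) NAND ((x NAND z) NAND (x NAND z))))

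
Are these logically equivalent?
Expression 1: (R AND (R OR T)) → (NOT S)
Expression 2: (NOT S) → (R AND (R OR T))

No, Converse is not equivalent to original (counterexample: S=0, R=0, T=0)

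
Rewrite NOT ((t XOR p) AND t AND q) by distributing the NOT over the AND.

NOT (t XOR p) OR NOT t OR NOT q
De Morgan's: NOT(AND of terms) = OR of negations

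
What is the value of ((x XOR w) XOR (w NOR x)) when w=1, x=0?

Substituting: ((0 XOR 1) XOR (1 NOR 0))
= 1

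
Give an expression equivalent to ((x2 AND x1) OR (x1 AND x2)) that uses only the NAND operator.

((((x2 NAND x1) NAND (x2 NAND x1)) NAND ((x2 NAND x1) NAND (x2 NAND x1))) NAND (((x1 NAND x2) NAND (x1 NAND x2)) NAND ((x1 NAND x2) NAND (x1 NAND x2))))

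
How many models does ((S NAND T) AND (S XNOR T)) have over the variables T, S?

Satisfying assignments: (0,0)
Count: 1 out of 4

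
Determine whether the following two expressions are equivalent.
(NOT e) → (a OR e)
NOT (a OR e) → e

Yes, Contrapositive is always equivalent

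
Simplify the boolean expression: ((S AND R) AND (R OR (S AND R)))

By absorption (E AND (E OR v) = E):
= (S AND R)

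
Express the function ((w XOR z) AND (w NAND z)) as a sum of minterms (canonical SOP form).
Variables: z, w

Σm(1, 2) = (NOT z AND w) OR (z AND NOT w)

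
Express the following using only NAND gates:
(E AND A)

((E NAND A) NAND (E NAND A))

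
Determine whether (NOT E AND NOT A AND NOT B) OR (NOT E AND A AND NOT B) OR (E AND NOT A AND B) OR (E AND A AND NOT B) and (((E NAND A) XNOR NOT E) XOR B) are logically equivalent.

Yes, they are equivalent — the two output columns agree on all 8 assignments:
E | A | B | Expression 1 | Expression 2
---------------------------------------
0 | 0 | 0 | 1 | 1
0 | 0 | 1 | 0 | 0
0 | 1 | 0 | 1 | 1
0 | 1 | 1 | 0 | 0
1 | 0 | 0 | 0 | 0
1 | 0 | 1 | 1 | 1
1 | 1 | 0 | 1 | 1
1 | 1 | 1 | 0 | 0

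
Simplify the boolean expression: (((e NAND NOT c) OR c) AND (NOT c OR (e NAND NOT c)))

By distribution ((E OR v) AND (E OR NOT v) = E):
= (e NAND NOT c)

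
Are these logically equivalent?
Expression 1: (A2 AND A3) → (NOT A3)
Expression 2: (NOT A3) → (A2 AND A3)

No, Converse is not equivalent to original (counterexample: A3=0, A2=0)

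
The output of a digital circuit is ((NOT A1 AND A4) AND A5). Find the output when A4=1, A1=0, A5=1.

Substituting: ((NOT 0 AND 1) AND 1)
= 1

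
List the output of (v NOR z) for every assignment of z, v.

z | v | Output
--------------
0 | 0 | 1
0 | 1 | 0
1 | 0 | 0
1 | 1 | 0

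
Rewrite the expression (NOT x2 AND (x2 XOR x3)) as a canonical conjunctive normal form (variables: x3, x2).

(x3 OR x2) AND (x3 OR NOT x2) AND (NOT x3 OR NOT x2)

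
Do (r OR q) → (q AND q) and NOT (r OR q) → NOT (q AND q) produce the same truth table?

No, Inverse is not equivalent to original (counterexample: r=1, q=0)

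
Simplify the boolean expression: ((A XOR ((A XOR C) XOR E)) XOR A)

By XOR self-cancellation ((E XOR v) XOR v = E):
= ((A XOR C) XOR E)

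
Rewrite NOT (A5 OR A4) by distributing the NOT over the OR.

NOT A5 AND NOT A4
De Morgan's: NOT(OR of terms) = AND of negations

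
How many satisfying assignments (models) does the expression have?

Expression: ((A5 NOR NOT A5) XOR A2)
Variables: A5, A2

Satisfying assignments: (0,1), (1,1)
Count: 2 out of 4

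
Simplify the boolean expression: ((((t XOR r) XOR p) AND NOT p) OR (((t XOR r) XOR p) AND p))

By distribution ((E AND v) OR (E AND NOT v) = E):
= ((t XOR r) XOR p)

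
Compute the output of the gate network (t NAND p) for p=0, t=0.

Substituting: (0 NAND 0)
= 1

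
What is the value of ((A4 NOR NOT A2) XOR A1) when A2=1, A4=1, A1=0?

Substituting: ((1 NOR NOT 1) XOR 0)
= 0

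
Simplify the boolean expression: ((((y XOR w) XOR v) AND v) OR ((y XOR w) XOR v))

By absorption (E OR (E AND v) = E):
= ((y XOR w) XOR v)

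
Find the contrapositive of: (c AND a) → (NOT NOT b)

Contrapositive: NOT b → NOT (c AND a)
Note: A statement and its contrapositive are logically equivalent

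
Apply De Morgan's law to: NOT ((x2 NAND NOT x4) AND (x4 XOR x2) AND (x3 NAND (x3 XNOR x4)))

NOT (x2 NAND NOT x4) OR NOT (x4 XOR x2) OR NOT (x3 NAND (x3 XNOR x4))
De Morgan's: NOT(AND of terms) = OR of negations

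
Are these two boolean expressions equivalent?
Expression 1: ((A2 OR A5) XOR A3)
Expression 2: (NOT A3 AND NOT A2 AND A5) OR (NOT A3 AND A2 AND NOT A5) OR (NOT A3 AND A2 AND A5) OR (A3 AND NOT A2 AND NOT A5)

Yes, they are equivalent — the two output columns agree on all 8 assignments:
A3 | A2 | A5 | Expression 1 | Expression 2
------------------------------------------
0 | 0 | 0 | 0 | 0
0 | 0 | 1 | 1 | 1
0 | 1 | 0 | 1 | 1
0 | 1 | 1 | 1 | 1
1 | 0 | 0 | 1 | 1
1 | 0 | 1 | 0 | 0
1 | 1 | 0 | 0 | 0
1 | 1 | 1 | 0 | 0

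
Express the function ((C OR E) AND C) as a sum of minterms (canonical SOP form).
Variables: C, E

Σm(2, 3) = (C AND NOT E) OR (C AND E)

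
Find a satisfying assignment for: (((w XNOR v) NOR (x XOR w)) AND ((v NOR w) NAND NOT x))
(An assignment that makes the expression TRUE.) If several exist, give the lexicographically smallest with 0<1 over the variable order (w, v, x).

w=0, v=1, x=0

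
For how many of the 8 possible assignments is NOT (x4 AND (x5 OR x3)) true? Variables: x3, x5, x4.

Satisfying assignments: (0,0,0), (0,0,1), (0,1,0), (1,0,0), (1,1,0)
Count: 5 out of 8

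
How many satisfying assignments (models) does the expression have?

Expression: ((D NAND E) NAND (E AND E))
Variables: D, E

Satisfying assignments: (0,0), (1,0), (1,1)
Count: 3 out of 4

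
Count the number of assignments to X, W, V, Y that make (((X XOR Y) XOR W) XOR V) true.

Satisfying assignments: (0,0,0,1), (0,0,1,0), (0,1,0,0), (0,1,1,1), (1,0,0,0), (1,0,1,1), (1,1,0,1), (1,1,1,0)
Count: 8 out of 16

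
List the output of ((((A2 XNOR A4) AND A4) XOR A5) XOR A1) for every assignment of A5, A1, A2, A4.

A5 | A1 | A2 | A4 | Output
--------------------------
0 | 0 | 0 | 0 | 0
0 | 0 | 0 | 1 | 0
0 | 0 | 1 | 0 | 0
0 | 0 | 1 | 1 | 1
0 | 1 | 0 | 0 | 1
0 | 1 | 0 | 1 | 1
0 | 1 | 1 | 0 | 1
0 | 1 | 1 | 1 | 0
1 | 0 | 0 | 0 | 1
1 | 0 | 0 | 1 | 1
1 | 0 | 1 | 0 | 1
1 | 0 | 1 | 1 | 0
1 | 1 | 0 | 0 | 0
1 | 1 | 0 | 1 | 0
1 | 1 | 1 | 0 | 0
1 | 1 | 1 | 1 | 1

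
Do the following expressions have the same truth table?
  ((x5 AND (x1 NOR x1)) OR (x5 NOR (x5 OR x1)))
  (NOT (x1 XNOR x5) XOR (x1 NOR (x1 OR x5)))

No. Counterexample: with x5=0, x1=1, Expression 1 = 0 but Expression 2 = 1.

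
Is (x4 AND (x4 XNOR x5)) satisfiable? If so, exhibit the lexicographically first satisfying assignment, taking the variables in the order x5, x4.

x5=1, x4=1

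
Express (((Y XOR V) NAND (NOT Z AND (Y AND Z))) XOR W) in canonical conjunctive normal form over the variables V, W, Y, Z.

(V OR NOT W OR Y OR Z) AND (V OR NOT W OR Y OR NOT Z) AND (V OR NOT W OR NOT Y OR Z) AND (V OR NOT W OR NOT Y OR NOT Z) AND (NOT V OR NOT W OR Y OR Z) AND (NOT V OR NOT W OR Y OR NOT Z) AND (NOT V OR NOT W OR NOT Y OR Z) AND (NOT V OR NOT W OR NOT Y OR NOT Z)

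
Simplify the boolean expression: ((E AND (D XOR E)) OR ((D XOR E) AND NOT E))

By distribution ((E AND v) OR (E AND NOT v) = E):
= (D XOR E)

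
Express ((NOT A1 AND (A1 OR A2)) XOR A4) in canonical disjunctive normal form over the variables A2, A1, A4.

(NOT A2 AND NOT A1 AND A4) OR (NOT A2 AND A1 AND A4) OR (A2 AND NOT A1 AND NOT A4) OR (A2 AND A1 AND A4)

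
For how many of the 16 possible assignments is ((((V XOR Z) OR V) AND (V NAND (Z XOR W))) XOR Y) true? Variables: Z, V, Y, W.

Satisfying assignments: (0,0,1,0), (0,0,1,1), (0,1,0,0), (0,1,1,1), (1,0,0,0), (1,0,0,1), (1,1,0,1), (1,1,1,0)
Count: 8 out of 16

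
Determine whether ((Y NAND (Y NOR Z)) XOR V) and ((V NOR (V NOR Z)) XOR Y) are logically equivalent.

No. Counterexample: with V=0, Y=0, Z=0, Expression 1 = 1 but Expression 2 = 0.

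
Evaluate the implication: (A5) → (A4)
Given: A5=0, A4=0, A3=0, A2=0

Antecedent (A5) = 0; consequent (A4) = 0.
0 → 0 = 1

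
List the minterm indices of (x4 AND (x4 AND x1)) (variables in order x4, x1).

Σm(3) = (x4 AND x1)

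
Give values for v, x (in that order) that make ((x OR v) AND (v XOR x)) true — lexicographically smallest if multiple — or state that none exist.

v=0, x=1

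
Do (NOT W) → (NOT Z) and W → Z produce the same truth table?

No, Inverse is not equivalent to original (counterexample: Z=0, V=0, W=1)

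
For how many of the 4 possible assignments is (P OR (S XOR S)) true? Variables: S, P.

Satisfying assignments: (0,1), (1,1)
Count: 2 out of 4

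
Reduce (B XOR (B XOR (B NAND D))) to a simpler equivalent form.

By XOR self-cancellation ((E XOR v) XOR v = E):
= (B NAND D)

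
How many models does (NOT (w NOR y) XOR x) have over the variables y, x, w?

Satisfying assignments: (0,0,1), (0,1,0), (1,0,0), (1,0,1)
Count: 4 out of 8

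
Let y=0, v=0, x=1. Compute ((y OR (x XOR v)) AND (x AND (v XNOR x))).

Substituting: ((0 OR (1 XOR 0)) AND (1 AND (0 XNOR 1)))
= 0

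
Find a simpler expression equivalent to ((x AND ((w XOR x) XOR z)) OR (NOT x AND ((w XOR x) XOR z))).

By distribution ((E AND v) OR (E AND NOT v) = E):
= ((w XOR x) XOR z)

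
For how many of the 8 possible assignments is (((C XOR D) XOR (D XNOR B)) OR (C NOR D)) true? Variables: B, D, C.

Satisfying assignments: (0,0,0), (0,1,0), (1,0,0), (1,0,1), (1,1,1)
Count: 5 out of 8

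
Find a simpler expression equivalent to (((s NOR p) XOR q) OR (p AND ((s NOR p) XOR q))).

By absorption (E OR (E AND v) = E):
= ((s NOR p) XOR q)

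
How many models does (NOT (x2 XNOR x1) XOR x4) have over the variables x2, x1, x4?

Satisfying assignments: (0,0,1), (0,1,0), (1,0,0), (1,1,1)
Count: 4 out of 8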